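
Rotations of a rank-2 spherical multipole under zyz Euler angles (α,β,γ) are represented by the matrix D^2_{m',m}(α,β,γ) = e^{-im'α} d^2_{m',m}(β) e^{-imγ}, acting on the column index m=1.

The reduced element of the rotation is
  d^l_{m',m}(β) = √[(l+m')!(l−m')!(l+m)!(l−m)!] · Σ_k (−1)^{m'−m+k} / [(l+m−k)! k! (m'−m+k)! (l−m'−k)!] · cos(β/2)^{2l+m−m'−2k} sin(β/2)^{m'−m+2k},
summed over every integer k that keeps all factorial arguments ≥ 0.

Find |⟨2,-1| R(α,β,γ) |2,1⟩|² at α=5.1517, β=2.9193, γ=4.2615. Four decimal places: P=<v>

First d^2_{-1,1}(β=2.9193), then the phase factors e^{-i(-1)α} and e^{-i(1)γ}:
Half-angle: c=0.110918, s=0.993830. N=√(1·6·6·1)=6.000000
k∈{2,3} keeps every argument non-negative
  k=2: (−1)^0·6.0000/(2)·0.1109^2·0.9938^2 = +0.036454
  k=3: (−1)^1·6.0000/(6)·0.1109^0·0.9938^4 = -0.975546
d^2_{-1,1}(2.9193) = +0.036454 -0.975546 = -0.939092
|D^2_{-1,1}|² = |d^2_{-1,1}(β)|² = (-0.939092)² = 0.881893 (the z-rotation phases have unit modulus)

P=0.8819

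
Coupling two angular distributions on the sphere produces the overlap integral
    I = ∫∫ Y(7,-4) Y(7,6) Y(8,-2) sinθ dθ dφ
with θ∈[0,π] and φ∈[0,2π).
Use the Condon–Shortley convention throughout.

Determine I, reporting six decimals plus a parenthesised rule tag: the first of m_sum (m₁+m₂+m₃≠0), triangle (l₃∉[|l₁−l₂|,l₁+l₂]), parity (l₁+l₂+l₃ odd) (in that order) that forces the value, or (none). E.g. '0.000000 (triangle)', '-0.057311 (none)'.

Checks pass: Σm=0; 22 even; l₃=8∈[0,14].
(2·7+1)(2·7+1)(2·8+1) = 3825
Δ: 6! 8! 8! / 23! → 1/22086194130
sum: t=0:+1/18289152000 t=1:−1/248832000 t=2:+1/24883200 t=3:−1/11943936 t=4:+1/24883200 t=5:−1/248832000 t=6:+1/18289152000 = -11/975421440
3j²(7 7 8; 0 0 0) = Δ·Π!·Σ² = 1750/289731  (sign -1)
sum: t=5:−1/6967296000 t=6:+1/2612736000 = 1/4180377600
3j²(7 7 8; -4 6 -2) = Δ·Π!·Σ² = 75/7429  (sign +1)
combine: 4πI² = 3825·1750/289731·75/7429 = 9843750/42204149
take √, sign -1: I = -0.13623785
No selection rule forces the value: the integral is nonzero (none).

-0.136238 (none)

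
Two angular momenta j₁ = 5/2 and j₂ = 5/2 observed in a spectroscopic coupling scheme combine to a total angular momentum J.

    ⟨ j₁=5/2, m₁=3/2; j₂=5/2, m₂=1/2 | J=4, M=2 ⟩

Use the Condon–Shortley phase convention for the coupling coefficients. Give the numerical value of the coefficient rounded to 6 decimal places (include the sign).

+√(5/28) ≈ +0.422577

triangle: 1!·4!·4!/10! = 576/3628800
(j±m)!: 4!·1!·3!·2!·6!·2! = 414720
prefactor² = (2J+1)·Δ·N² = 20736/35
  k=0: +1/(0!·1!·1!·3!·3!·1!) = 1/36
  k=1: −1/(1!·0!·0!·2!·4!·2!) = -1/96
Σ = 5/288  ⇒  CG² = 20736/35·(5/288)² = 5/28
CG = +√(5/28) = +0.422577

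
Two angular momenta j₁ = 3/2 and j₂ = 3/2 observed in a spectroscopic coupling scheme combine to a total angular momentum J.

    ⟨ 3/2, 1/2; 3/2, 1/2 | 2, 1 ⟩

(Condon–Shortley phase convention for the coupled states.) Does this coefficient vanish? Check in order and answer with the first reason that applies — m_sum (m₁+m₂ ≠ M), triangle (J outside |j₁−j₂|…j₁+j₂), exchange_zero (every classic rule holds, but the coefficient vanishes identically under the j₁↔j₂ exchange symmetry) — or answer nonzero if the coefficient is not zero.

exchange_zero

m-sum: m₁+m₂ = 1/2+1/2 = 1, M = 1  ✓
triangle: |j₁−j₂| = 0 ≤ J = 2 ≤ j₁+j₂ = 3  ✓
exchange: j₁=j₂ and m₁=m₂, and (−1)^(j₁+j₂−J) = (−1)^1 = −1 forces ⟨j₁m₁;j₂m₂|JM⟩ = −⟨j₂m₂;j₁m₁|JM⟩ = −⟨j₁m₁;j₂m₂|JM⟩ ⇒ the coefficient vanishes identically
Racah sum check: Σ_k collapses to 0 ⇒ CG = 0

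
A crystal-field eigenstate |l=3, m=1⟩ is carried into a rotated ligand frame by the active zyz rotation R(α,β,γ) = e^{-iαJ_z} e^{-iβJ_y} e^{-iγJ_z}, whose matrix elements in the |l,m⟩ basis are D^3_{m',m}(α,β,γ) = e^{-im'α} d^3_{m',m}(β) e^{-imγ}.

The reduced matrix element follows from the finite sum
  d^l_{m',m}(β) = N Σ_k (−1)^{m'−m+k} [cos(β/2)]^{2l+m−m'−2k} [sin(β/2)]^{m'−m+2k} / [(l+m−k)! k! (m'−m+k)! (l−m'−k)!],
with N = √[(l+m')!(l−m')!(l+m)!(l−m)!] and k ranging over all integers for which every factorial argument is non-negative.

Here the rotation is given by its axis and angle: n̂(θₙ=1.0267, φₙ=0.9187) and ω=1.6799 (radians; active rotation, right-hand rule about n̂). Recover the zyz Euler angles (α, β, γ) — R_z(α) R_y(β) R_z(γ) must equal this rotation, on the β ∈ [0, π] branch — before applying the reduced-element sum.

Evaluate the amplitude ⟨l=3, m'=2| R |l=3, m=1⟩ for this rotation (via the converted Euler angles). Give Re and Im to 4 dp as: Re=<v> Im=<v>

Axis–angle → zyz. n̂ = (sinθₙcosφₙ, sinθₙsinφₙ, cosθₙ) = (+0.519221, +0.680039, +0.517645), ω = 1.6799.
R = I cosω + sinω [n̂]ₓ + (1−cosω) n̂n̂ᵀ gives
  R = [+0.190059, -0.123029, +0.974034; +0.906105, +0.403921, -0.125785; -0.377957, +0.906483, +0.188246]
β = atan2(√(R₁₃²+R₂₃²), R₃₃) = 1.381420; α = atan2(R₂₃, R₁₃) mod 2π = 6.154758; γ = atan2(R₃₂, −R₃₁) mod 2π = 1.175765
D^3_{2,1}(6.1548,1.3814,1.1758) = e^{-i·2·6.1548}·d^3_{2,1}(1.3814)·e^{-i·1·1.1758}. Compute d first:
c=cos(1.381420/2)=0.770794, s=sin(1.381420/2)=0.637085; N=√[120·1·24·2]=75.894664
k: max(0,(1)−(2))=0 … min(3+(1),3−(2))=1
  k=0: (−1)^1·75.8947/(24)·0.7708^5·0.6371^1 = -0.548136
  k=1: (−1)^2·75.8947/(12)·0.7708^3·0.6371^3 = +0.748921
d^3_{2,1}(1.3814) = -0.548136 +0.748921 = +0.200785
Phases: e^{-i·(2)·6.1548}=+0.967194+0.254040i, e^{-i·(1)·1.1758}=+0.384837-0.922985i ⇒ D=+0.121814-0.159612i

Re=0.1218 Im=-0.1596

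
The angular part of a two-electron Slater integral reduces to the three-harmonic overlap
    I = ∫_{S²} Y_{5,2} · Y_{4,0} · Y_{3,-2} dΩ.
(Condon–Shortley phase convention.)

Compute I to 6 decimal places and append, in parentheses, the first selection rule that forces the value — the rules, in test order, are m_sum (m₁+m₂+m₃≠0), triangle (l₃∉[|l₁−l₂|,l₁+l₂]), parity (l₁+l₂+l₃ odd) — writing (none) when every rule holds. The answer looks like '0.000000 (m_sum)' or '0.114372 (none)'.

-0.065427 (none)

Checks pass: Σm=0; 12 even; l₃=3∈[1,9].
(2·5+1)(2·4+1)(2·3+1) = 693
Δ: 6! 4! 2! / 13! → 1/180180
sum: t=2:+1/576 t=3:−1/144 t=4:+1/576 = -1/288
3j²(5 4 3; 0 0 0) = Δ·Π!·Σ² = 20/1001  (sign +1)
sum: t=2:+1/576 t=3:−1/864 = 1/1728
3j²(5 4 3; 2 0 -2) = Δ·Π!·Σ² = 5/1287  (sign -1)
combine: 4πI² = 693·20/1001·5/1287 = 100/1859
take √, sign -1: I = -0.06542675
No selection rule forces the value: the integral is nonzero (none).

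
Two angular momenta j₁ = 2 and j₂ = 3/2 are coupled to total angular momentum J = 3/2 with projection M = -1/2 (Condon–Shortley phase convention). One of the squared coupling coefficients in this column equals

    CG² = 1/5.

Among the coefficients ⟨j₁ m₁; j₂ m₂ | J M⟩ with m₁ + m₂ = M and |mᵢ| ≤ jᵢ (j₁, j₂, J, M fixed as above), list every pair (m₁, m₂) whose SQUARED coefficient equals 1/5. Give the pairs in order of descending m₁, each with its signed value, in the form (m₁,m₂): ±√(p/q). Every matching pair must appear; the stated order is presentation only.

(0,-1/2): −√(1/5)

Admissible pairs with m₁+m₂ = M = -1/2: (-2,3/2), (-1,1/2), (0,-1/2), (1,-3/2)
  (m₁,m₂)=(1,-3/2): CG² = 2/5, CG = +√(2/5)
  (m₁,m₂)=(0,-1/2): CG² = 1/5, CG = −√(1/5)   ← matches the target
  (m₁,m₂)=(-1,1/2): CG² = 0/1, CG = 0
  (m₁,m₂)=(-2,3/2): CG² = 2/5, CG = +√(2/5)
Pairs with CG² = 1/5: (0,-1/2): −√(1/5)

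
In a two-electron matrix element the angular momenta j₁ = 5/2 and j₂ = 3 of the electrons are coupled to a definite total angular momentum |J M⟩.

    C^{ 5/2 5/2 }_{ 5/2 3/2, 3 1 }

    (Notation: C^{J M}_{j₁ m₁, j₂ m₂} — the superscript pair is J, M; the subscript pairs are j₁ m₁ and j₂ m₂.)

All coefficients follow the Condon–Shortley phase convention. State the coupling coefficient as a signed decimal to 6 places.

triangle: 3!×2!×3!/9! = 72/362880
(j±m)!: 4!×1!×4!×2!×5!×0! = 138240
prefactor² = (2J+1)×Δ×N² = 1152/7
  k=1: −1/(1!×2!×0!×3!×2!×0!) = -1/24
Σ = -1/24  ⇒  CG² = 1152/7×(-1/24)² = 2/7
CG = −√(2/7) = -0.534522

-0.534522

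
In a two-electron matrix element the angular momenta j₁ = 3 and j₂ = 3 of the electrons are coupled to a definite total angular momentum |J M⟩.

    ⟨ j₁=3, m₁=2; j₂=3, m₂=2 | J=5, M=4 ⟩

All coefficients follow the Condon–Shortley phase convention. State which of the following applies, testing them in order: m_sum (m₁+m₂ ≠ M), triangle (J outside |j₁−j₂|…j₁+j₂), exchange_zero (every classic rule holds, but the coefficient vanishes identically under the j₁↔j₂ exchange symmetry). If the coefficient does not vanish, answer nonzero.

exchange_zero

m-sum: m₁+m₂ = 2+2 = 4, M = 4  ✓
triangle: |j₁−j₂| = 0 ≤ J = 5 ≤ j₁+j₂ = 6  ✓
exchange: j₁=j₂ and m₁=m₂, and (−1)^(j₁+j₂−J) = (−1)^1 = −1 forces ⟨j₁m₁;j₂m₂|JM⟩ = −⟨j₂m₂;j₁m₁|JM⟩ = −⟨j₁m₁;j₂m₂|JM⟩ ⇒ the coefficient vanishes identically
Racah sum check: Σ_k collapses to 0 ⇒ CG = 0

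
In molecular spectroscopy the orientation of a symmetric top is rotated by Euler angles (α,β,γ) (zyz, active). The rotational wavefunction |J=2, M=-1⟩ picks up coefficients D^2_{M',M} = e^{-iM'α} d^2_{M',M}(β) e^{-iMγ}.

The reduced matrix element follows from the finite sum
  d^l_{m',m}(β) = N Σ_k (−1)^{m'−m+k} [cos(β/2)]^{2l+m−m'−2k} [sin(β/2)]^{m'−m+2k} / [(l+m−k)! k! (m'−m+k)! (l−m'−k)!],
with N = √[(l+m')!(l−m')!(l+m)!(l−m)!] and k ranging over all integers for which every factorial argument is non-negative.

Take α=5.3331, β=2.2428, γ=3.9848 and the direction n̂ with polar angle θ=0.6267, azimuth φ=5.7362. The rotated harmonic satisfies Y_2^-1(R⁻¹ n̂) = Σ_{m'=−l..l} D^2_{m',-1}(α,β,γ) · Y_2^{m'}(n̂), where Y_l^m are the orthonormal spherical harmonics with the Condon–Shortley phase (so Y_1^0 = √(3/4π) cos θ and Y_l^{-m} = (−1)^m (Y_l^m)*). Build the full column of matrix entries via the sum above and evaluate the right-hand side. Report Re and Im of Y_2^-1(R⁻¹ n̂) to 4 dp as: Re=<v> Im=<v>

Need the full column D^2_{m',-1} for m'=−2..2 at α=5.3331, β=2.2428, γ=3.9848.
cos(β/2)=0.434422, sin(β/2)=0.900710
d^2_{-2,-1}: single k=1 term ⇒ +0.147690;  D = -0.072592+0.128618i
d^2_{-1,-1}: k∈[0..1] ⇒ +0.035616 -0.459319 = -0.423703;  D = +0.421285-0.045198i
d^2_{0,-1}: k∈[0..1] ⇒ -0.180882 +0.777574 = +0.596692;  D = -0.396842-0.445597i
d^2_{1,-1}: k∈[0..1] ⇒ +0.459319 -0.658171 = -0.198853;  D = -0.043880+0.193951i
d^2_{2,-1}: single k=0 term ⇒ -0.634886;  D = -0.585209+0.246192i
Y_2^{m'}(θ=0.6267,φ=5.7362) and Σ D·Y over m':
  (-0.0726+0.1286i)·(+0.0610+0.1180i)  (+0.4213-0.0452i)·(+0.3134+0.1909i)  (-0.3968-0.4456i)·(+0.3053+0.0000i)  (-0.0439+0.1940i)·(-0.3134+0.1909i)  (-0.5852+0.2462i)·(+0.0610-0.1180i)
Y_2^-1(R⁻¹ n̂) = -0.029999-0.055618i

Re=-0.0300 Im=-0.0556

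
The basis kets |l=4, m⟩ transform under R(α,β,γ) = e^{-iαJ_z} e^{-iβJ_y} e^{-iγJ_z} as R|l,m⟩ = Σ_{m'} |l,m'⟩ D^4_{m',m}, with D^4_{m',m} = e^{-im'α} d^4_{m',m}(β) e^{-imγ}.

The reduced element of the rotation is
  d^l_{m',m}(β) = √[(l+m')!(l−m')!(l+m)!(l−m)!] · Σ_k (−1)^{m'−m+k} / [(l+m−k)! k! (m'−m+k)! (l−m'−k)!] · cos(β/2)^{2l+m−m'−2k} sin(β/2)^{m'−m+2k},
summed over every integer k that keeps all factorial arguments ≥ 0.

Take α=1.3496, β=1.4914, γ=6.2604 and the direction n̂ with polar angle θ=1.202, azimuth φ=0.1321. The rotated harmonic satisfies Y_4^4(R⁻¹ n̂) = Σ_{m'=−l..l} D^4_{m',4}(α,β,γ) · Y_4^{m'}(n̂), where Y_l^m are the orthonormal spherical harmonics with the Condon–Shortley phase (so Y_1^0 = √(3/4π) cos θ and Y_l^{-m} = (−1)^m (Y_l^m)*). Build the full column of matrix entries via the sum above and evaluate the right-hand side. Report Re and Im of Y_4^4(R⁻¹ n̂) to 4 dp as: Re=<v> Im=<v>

Re=0.0692 Im=-0.3335

Need the full column D^4_{m',4} for m'=−4..4 at α=1.3496, β=1.4914, γ=6.2604.
cos(β/2)=0.734613, sin(β/2)=0.678486
d^4_{-4,4}: single k=8 term ⇒ +0.044908;  D = +0.031492-0.032016i
d^4_{-3,4}: single k=7 term ⇒ +0.137528;  D = -0.074498-0.115603i
d^4_{-2,4}: single k=6 term ⇒ +0.278575;  D = -0.261566+0.095850i
d^4_{-1,4}: single k=5 term ⇒ +0.426555;  D = +0.055319+0.422953i
d^4_{0,4}: single k=4 term ⇒ +0.516354;  D = +0.514211+0.046996i
d^4_{1,4}: single k=3 term ⇒ +0.500047;  D = +0.153656-0.475853i
d^4_{2,4}: single k=2 term ⇒ +0.382836;  D = -0.329628-0.194703i
d^4_{3,4}: single k=1 term ⇒ +0.221563;  D = -0.151791+0.161399i
d^4_{4,4}: single k=0 term ⇒ +0.084814;  D = +0.047530+0.070245i
Y_4^{m'}(θ=1.202,φ=0.1321) and Σ D·Y over m':
  (+0.0315-0.0320i)·(+0.2893-0.1689i)  (-0.0745-0.1156i)·(+0.3378-0.1413i)  (-0.2616+0.0959i)·(-0.0254+0.0069i)  (+0.0553+0.4230i)·(-0.3296+0.0438i)  (+0.5142+0.0470i)·(-0.0325+0.0000i)  (+0.1537-0.4759i)·(+0.3296+0.0438i)  (-0.3296-0.1947i)·(-0.0254-0.0069i)  (-0.1518+0.1614i)·(-0.3378-0.1413i)  (+0.0475+0.0702i)·(+0.2893+0.1689i)
Y_4^4(R⁻¹ n̂) = +0.069181-0.333488i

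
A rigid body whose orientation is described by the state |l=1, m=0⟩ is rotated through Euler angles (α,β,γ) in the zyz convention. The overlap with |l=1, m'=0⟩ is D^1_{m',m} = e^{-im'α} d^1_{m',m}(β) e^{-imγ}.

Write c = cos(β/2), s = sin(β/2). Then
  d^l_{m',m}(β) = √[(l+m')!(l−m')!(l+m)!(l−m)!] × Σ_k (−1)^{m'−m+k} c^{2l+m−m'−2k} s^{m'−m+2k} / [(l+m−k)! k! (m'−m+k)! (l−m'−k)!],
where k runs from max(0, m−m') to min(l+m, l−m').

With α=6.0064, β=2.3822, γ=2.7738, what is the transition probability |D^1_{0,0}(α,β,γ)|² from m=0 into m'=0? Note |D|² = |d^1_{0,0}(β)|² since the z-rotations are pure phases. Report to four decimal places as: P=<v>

P=0.5260

D^1_{0,0}(6.0064,2.3822,2.7738) = e^{-i·0·6.0064}·d^1_{0,0}(2.3822)·e^{-i·0·2.7738}. Compute d first:
Half-angle: c=0.370638, s=0.928777. N=√(1·1·1·1)=1.000000
k: max(0,(0)−(0))=0 … min(1+(0),1−(0))=1
  k=0: (−1)^0·1.0000/(1)·0.3706^2·0.9288^0 = +0.137373
  k=1: (−1)^1·1.0000/(1)·0.3706^0·0.9288^2 = -0.862627
d^1_{0,0}(2.3822) = +0.137373 -0.862627 = -0.725254
|D^1_{0,0}|² = |d^1_{0,0}(β)|² = (-0.725254)² = 0.525994 (the z-rotation phases have unit modulus)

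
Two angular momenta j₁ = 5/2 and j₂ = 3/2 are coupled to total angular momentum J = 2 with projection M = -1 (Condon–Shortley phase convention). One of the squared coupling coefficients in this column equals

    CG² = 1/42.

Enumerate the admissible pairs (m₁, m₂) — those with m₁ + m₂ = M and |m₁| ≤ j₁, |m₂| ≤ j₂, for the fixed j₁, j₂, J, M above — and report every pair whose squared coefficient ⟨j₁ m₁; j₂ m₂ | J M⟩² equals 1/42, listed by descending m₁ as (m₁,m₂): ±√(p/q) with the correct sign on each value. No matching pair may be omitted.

Admissible pairs with m₁+m₂ = M = -1: (-5/2,3/2), (-3/2,1/2), (-1/2,-1/2), (1/2,-3/2)
  (m₁,m₂)=(1/2,-3/2): CG² = 9/28, CG = +√(9/28)
  (m₁,m₂)=(-1/2,-1/2): CG² = 25/84, CG = −√(25/84)
  (m₁,m₂)=(-3/2,1/2): CG² = 1/42, CG = +√(1/42)   ← matches the target
  (m₁,m₂)=(-5/2,3/2): CG² = 5/14, CG = +√(5/14)
Pairs with CG² = 1/42: (-3/2,1/2): +√(1/42)

(-3/2,1/2): +√(1/42)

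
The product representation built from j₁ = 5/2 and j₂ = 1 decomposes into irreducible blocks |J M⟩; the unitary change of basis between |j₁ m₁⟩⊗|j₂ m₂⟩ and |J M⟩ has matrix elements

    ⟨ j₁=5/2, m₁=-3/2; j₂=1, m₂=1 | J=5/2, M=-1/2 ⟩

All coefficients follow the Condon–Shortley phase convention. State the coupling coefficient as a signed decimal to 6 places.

-0.676123  (= −√(16/35))

triangle: 1!*4!*1!/7! = 24/5040
(j±m)!: 1!*4!*2!*0!*2!*3! = 576
prefactor² = (2J+1)*Δ*N² = 576/35
  k=1: −1/(1!*0!*3!*1!*1!*0!) = -1/6
Σ = -1/6  ⇒  CG² = 576/35*(-1/6)² = 16/35
CG = −√(16/35) = -0.676123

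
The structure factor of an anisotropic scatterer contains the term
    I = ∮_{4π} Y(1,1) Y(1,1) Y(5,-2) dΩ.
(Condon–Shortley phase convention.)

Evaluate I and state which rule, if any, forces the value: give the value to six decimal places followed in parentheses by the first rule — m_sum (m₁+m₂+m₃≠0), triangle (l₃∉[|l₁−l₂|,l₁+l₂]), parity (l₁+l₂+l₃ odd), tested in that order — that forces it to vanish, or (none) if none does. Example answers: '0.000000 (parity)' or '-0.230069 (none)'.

triangle: need 0≤l₃≤2, have 5; I=0

0.000000 (triangle)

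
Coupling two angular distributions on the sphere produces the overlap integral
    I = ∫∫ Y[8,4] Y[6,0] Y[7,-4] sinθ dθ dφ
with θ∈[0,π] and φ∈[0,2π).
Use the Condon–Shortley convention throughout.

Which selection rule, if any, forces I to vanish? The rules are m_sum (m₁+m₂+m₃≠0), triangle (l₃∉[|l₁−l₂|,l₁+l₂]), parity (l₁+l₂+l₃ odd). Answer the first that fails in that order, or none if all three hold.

parity

m₁+m₂+m₃ = 4 + 0 − 4 = 0  ✓
triangle: |8−6|=2 ≤ l₃=7 ≤ 8+6=14  ✓
parity: l₁+l₂+l₃ = 21 is odd  ✗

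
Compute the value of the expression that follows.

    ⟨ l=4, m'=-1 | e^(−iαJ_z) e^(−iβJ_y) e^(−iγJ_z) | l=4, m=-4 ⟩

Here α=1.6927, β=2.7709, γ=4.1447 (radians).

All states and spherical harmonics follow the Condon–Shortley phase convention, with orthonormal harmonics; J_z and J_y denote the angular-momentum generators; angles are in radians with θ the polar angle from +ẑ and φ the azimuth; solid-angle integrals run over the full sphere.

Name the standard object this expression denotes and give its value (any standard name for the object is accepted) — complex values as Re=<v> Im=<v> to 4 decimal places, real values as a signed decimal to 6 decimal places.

Wigner D-matrix element, Re=-0.0013 Im=0.0008

This is a Wigner D-matrix element — the rotation-matrix element ⟨l m'| R(α,β,γ) |l m⟩ in the angular-momentum basis.
First d^4_{-1,-4}(β=2.7709), then the phase factors e^{-i(-1)α} and e^{-i(-4)γ}:
c=cos(2.770900/2)=0.184287, s=sin(2.770900/2)=0.982872; N=√[6·120·1·40320]=5387.986637
Admissible k: 0..0 (factorial args all ≥0)
  k=0: (−1)^3·5387.9866/(720)·0.1843^5·0.9829^3 = -0.001510
d^4_{-1,-4}(2.7709) = -0.001510
D = (-0.121602+0.992579i)·(-0.001510)·(-0.644187-0.764868i) = -0.001265+0.000825i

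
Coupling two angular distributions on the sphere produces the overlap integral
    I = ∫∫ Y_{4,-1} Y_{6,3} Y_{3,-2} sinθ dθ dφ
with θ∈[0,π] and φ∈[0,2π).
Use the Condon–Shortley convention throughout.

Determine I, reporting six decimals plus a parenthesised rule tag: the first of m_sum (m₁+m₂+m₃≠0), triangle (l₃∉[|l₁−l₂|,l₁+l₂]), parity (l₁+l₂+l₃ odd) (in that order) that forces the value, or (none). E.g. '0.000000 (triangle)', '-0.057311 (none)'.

l₁+l₂+l₃=13 is odd: 3j(l;000)=0 ⇒ I=0

0.000000 (parity)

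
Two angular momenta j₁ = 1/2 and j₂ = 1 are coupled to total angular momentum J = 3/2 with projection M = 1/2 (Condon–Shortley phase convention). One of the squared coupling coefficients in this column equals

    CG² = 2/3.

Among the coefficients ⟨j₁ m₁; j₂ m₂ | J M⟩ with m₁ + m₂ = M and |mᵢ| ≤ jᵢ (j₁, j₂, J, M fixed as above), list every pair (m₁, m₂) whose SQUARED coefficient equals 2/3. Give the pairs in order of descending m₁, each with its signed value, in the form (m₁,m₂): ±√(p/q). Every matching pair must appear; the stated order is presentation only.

Admissible pairs with m₁+m₂ = M = 1/2: (-1/2,1), (1/2,0)
  (m₁,m₂)=(1/2,0): CG² = 2/3, CG = +√(2/3)   ← matches the target
  (m₁,m₂)=(-1/2,1): CG² = 1/3, CG = +√(1/3)
Pairs with CG² = 2/3: (1/2,0): +√(2/3)

(1/2,0): +√(2/3)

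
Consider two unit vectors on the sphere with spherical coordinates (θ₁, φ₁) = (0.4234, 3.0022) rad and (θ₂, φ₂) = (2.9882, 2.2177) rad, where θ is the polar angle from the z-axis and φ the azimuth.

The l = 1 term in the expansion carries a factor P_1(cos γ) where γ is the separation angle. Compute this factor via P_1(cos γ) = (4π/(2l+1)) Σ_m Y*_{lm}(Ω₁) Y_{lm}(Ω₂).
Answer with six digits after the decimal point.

Summing Y*_{l m}(θ₁,φ₁)·Y_{l m}(θ₂,φ₂) over m ∈ [−1, 1]; prefactor 4π/(2·1+1) = 4.188790:
  m=-1: (-0.140574+0.019723i) × (-0.031817-0.042123i) = +0.005303+0.005294i  (running Σ = +0.005303+0.005294i)
  m=0: (+0.445458-0.000000i) × (-0.482866+0.000000i) = -0.215096+0.000000i  (running Σ = -0.209793+0.005294i)
  m=1: (+0.140574+0.019723i) × (+0.031817-0.042123i) = +0.005303-0.005294i  (running Σ = -0.204489+0.000000i)
Accumulated sum -0.204489+0.000000i; after 4π/(2l+1) scaling, -0.856563+0.000000i ⇒ P_1 = -0.856563

-0.856563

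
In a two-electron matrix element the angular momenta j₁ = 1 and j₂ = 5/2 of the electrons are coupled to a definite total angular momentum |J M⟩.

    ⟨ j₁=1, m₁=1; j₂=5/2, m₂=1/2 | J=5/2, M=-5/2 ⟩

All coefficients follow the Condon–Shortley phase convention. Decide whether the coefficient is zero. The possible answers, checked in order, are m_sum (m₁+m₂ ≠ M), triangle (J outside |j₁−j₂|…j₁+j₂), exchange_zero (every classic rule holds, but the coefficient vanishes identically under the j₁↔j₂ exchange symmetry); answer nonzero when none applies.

m-sum: m₁+m₂ = 1+1/2 = 3/2, M = -5/2  ✗ ⇒ coefficient is 0

m_sum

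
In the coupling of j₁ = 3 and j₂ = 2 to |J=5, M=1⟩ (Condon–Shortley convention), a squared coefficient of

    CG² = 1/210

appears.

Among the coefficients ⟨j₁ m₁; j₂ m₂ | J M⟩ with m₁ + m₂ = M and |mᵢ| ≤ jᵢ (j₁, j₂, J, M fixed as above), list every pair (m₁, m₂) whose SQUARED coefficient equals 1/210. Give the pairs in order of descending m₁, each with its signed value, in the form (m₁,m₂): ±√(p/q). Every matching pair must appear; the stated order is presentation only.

Admissible pairs with m₁+m₂ = M = 1: (-1,2), (0,1), (1,0), (2,-1), (3,-2)
  (m₁,m₂)=(3,-2): CG² = 1/210, CG = +√(1/210)   ← matches the target
  (m₁,m₂)=(2,-1): CG² = 4/35, CG = +√(4/35)
  (m₁,m₂)=(1,0): CG² = 3/7, CG = +√(3/7)
  (m₁,m₂)=(0,1): CG² = 8/21, CG = +√(8/21)
  (m₁,m₂)=(-1,2): CG² = 1/14, CG = +√(1/14)
Pairs with CG² = 1/210: (3,-2): +√(1/210)

(3,-2): +√(1/210)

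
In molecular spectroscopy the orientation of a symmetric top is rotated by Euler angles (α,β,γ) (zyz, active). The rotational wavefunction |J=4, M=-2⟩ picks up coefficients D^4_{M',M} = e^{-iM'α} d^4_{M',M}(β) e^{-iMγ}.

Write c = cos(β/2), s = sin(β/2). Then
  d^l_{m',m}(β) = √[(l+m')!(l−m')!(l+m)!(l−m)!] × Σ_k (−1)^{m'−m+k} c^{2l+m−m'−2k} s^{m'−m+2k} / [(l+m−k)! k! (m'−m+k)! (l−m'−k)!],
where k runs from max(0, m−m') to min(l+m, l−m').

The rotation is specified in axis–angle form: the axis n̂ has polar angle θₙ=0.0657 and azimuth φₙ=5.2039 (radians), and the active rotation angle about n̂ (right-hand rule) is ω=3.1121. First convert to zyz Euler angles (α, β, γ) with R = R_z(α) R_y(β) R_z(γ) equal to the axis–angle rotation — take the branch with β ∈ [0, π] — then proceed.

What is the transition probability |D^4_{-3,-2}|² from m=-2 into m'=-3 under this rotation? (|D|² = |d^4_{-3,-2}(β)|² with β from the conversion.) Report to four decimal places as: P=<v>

Axis–angle → zyz. n̂ = (sinθₙcosφₙ, sinθₙsinφₙ, cosθₙ) = (+0.030985, -0.057881, +0.997843), ω = 3.1121.
R = I cosω + sinω [n̂]ₓ + (1−cosω) n̂n̂ᵀ gives
  R = [-0.997645, -0.033011, +0.060117; +0.025839, -0.992866, -0.116400; +0.063530, -0.114573, +0.991381]
β = atan2(√(R₁₃²+R₂₃²), R₃₃) = 0.131386; α = atan2(R₂₃, R₁₃) mod 2π = 5.189122; γ = atan2(R₃₂, −R₃₁) mod 2π = 4.206100
First d^4_{-3,-2}(β=0.1314), then the phase factors e^{-i(-3)α} and e^{-i(-2)γ}:
Half-angle: c=0.997843, s=0.065646. N=√(1·5040·2·720)=2693.993318
Admissible k: 1..2 (factorial args all ≥0)
  k=1: (−1)^0·2693.9933/(720)·0.9978^7·0.0656^1 = +0.241939
  k=2: (−1)^1·2693.9933/(240)·0.9978^5·0.0656^3 = -0.003141
d^4_{-3,-2}(0.1314) = +0.241939 -0.003141 = +0.238797
|D^4_{-3,-2}|² = |d^4_{-3,-2}(β)|² = (+0.238797)² = 0.057024 (the z-rotation phases have unit modulus)

P=0.0570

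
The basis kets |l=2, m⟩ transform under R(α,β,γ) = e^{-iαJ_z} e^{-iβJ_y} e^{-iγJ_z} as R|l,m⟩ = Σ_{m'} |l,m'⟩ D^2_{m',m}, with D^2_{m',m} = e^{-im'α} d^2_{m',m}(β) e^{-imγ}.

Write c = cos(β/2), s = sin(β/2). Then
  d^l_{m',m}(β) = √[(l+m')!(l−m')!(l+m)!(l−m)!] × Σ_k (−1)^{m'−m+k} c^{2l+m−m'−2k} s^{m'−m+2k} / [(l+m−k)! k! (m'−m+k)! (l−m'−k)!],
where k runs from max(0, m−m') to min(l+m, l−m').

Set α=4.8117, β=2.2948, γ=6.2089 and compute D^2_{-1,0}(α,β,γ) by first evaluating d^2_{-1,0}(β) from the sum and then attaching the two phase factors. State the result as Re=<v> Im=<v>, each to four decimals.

Re=-0.0603 Im=0.6048

D^2_{-1,0}(4.8117,2.2948,6.2089) = e^{-i·-1·4.8117}·d^2_{-1,0}(2.2948)·e^{-i·0·6.2089}. Compute d first:
c=cos(2.294800/2)=0.410859, s=sin(2.294800/2)=0.911699; N=√[1·6·2·2]=4.898979
k: max(0,(0)−(-1))=1 … min(2+(0),2−(-1))=2
  k=1: (−1)^0·4.8990/(2)·0.4109^3·0.9117^1 = +0.154884
  k=2: (−1)^1·4.8990/(2)·0.4109^1·0.9117^3 = -0.762646
d^2_{-1,0}(2.2948) = +0.154884 -0.762646 = -0.607762
Phases: e^{-i·(-1)·4.8117}=+0.099148-0.995073i, e^{-i·(0)·6.2089}=+1.000000+0.000000i ⇒ D=-0.060258+0.604767i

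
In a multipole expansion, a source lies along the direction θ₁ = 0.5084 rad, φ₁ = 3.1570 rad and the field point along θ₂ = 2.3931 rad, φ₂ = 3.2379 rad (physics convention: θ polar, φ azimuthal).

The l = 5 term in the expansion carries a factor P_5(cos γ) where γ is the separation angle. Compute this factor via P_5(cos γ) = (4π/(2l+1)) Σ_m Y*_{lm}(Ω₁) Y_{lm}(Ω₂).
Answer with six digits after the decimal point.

-0.343165

Expand P_5 via completeness: Σ_{m} conj(Y_{5,m}) at Ω₁ times Y_{5,m} at Ω₂ —
  m=-5: (-0.012648, -0.000976) × (-0.060044, 0.031377) = (0.000790, -0.000338)  (running Σ = (0.000790, -0.000338))
  m=-4: (0.071849, 0.004434) × (-0.213759, 0.086677) = (-0.015743, 0.005280)  (running Σ = (-0.014953, 0.004942))
  m=-3: (-0.233876, -0.010818) × (-0.400480, 0.119038) = (0.094951, -0.023508)  (running Σ = (0.079998, -0.018566))
  m=-2: (0.452006, 0.013933) × (-0.344674, 0.067223) = (-0.156732, 0.025583)  (running Σ = (-0.076734, 0.007017))
  m=-1: (-0.396636, -0.006112) × (0.100524, -0.009711) = (-0.039931, 0.003237)  (running Σ = (-0.116665, 0.010254))
  m=0: (-0.176957, -0.000000) × (0.378966, 0.000000) = (-0.067061, -0.000000)  (running Σ = (-0.183725, 0.010254))
  m=1: (0.396636, -0.006112) × (-0.100524, -0.009711) = (-0.039931, -0.003237)  (running Σ = (-0.223656, 0.007017))
  m=2: (0.452006, -0.013933) × (-0.344674, -0.067223) = (-0.156732, -0.025583)  (running Σ = (-0.380388, -0.018566))
  m=3: (0.233876, -0.010818) × (0.400480, 0.119038) = (0.094951, 0.023508)  (running Σ = (-0.285437, 0.004942))
  m=4: (0.071849, -0.004434) × (-0.213759, -0.086677) = (-0.015743, -0.005280)  (running Σ = (-0.301180, -0.000338))
  m=5: (0.012648, -0.000976) × (0.060044, 0.031377) = (0.000790, 0.000338)  (running Σ = (-0.300390, 0.000000))
Σ over m = (-0.300390, 0.000000); ×(4π/11) → (-0.343165, 0.000000). Real part: -0.343165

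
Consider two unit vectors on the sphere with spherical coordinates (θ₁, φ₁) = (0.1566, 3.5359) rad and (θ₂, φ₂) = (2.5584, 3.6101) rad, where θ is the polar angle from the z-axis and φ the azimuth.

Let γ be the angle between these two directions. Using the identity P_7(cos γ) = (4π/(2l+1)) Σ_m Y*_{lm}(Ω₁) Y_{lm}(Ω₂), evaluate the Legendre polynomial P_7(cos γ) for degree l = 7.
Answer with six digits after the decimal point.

Expand P_7 via completeness: Σ_{m} conj(Y_{7,m}) at Ω₁ times Y_{7,m} at Ω₂ —
  term(m=-7) = +0.000000-0.000000i   from Y*(Ω₁)=+0.000001-0.000000i, Y(Ω₂)=+0.007607-0.001056i
  term(m=-6) = -0.000001+0.000000i   from Y*(Ω₁)=-0.000019+0.000019i, Y(Ω₂)=+0.041199+0.014137i
  term(m=-5) = +0.000055-0.000021i   from Y*(Ω₁)=+0.000154-0.000364i, Y(Ω₂)=+0.104424+0.107316i
  term(m=-4) = -0.001355+0.000414i   from Y*(Ω₁)=-0.000027+0.004153i, Y(Ω₂)=+0.101902+0.325687i
  term(m=-3) = +0.014941-0.003382i   from Y*(Ω₁)=-0.011863-0.029035i, Y(Ω₂)=-0.080352+0.481740i
  term(m=-2) = -0.050162+0.007499i   from Y*(Ω₁)=+0.116059+0.116808i, Y(Ω₂)=-0.182410+0.248204i
  term(m=-1) = -0.115680+0.008599i   from Y*(Ω₁)=-0.496242-0.206486i, Y(Ω₂)=+0.192562-0.097454i
  term(m=+0) = +0.291684+0.000000i   from Y*(Ω₁)=+0.748096-0.000000i, Y(Ω₂)=+0.389901+0.000000i
  term(m=+1) = -0.115680-0.008599i   from Y*(Ω₁)=+0.496242-0.206486i, Y(Ω₂)=-0.192562-0.097454i
  term(m=+2) = -0.050162-0.007499i   from Y*(Ω₁)=+0.116059-0.116808i, Y(Ω₂)=-0.182410-0.248204i
  term(m=+3) = +0.014941+0.003382i   from Y*(Ω₁)=+0.011863-0.029035i, Y(Ω₂)=+0.080352+0.481740i
  term(m=+4) = -0.001355-0.000414i   from Y*(Ω₁)=-0.000027-0.004153i, Y(Ω₂)=+0.101902-0.325687i
  term(m=+5) = +0.000055+0.000021i   from Y*(Ω₁)=-0.000154-0.000364i, Y(Ω₂)=-0.104424+0.107316i
  term(m=+6) = -0.000001-0.000000i   from Y*(Ω₁)=-0.000019-0.000019i, Y(Ω₂)=+0.041199-0.014137i
  term(m=+7) = +0.000000+0.000000i   from Y*(Ω₁)=-0.000001-0.000000i, Y(Ω₂)=-0.007607-0.001056i
Σ over m = -0.012723+0.000000i; ×(4π/15) → -0.010659+0.000000i. Real part: -0.010659

-0.010659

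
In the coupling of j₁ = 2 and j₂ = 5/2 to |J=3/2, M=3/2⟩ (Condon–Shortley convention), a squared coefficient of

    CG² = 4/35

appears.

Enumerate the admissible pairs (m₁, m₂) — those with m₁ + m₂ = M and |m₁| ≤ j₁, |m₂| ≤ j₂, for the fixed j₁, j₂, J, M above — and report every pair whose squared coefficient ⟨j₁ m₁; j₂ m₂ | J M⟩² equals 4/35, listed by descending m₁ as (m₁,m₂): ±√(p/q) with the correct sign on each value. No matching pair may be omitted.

Admissible pairs with m₁+m₂ = M = 3/2: (-1,5/2), (0,3/2), (1,1/2), (2,-1/2)
  (m₁,m₂)=(2,-1/2): CG² = 4/35, CG = +√(4/35)   ← matches the target
  (m₁,m₂)=(1,1/2): CG² = 9/35, CG = −√(9/35)
  (m₁,m₂)=(0,3/2): CG² = 12/35, CG = +√(12/35)
  (m₁,m₂)=(-1,5/2): CG² = 2/7, CG = −√(2/7)
Pairs with CG² = 4/35: (2,-1/2): +√(4/35)

(2,-1/2): +√(4/35)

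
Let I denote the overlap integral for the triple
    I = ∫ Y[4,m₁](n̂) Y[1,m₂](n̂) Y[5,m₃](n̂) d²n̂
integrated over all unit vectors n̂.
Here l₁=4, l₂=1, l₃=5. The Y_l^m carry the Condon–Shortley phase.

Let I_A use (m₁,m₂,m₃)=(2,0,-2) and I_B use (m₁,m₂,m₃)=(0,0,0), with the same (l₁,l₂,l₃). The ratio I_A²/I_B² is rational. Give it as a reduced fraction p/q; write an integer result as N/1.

21/25

Same 4,1,5: normalisation and zero-m 3j drop out of the ratio.
A: Δ: 0! 8! 2! / 11! → 1/495; sum: t=0:+1/1440 = 1/1440; 3j²(4 1 5; 2 0 -2) = Δ·Π!·Σ² = 7/165  (sign -1)
B: Δ: 0! 8! 2! / 11! → 1/495; sum: t=0:+1/576 = 1/576; 3j²(4 1 5; 0 0 0) = Δ·Π!·Σ² = 5/99  (sign -1)
I_A²/I_B² = (7/165)/(5/99) = 21/25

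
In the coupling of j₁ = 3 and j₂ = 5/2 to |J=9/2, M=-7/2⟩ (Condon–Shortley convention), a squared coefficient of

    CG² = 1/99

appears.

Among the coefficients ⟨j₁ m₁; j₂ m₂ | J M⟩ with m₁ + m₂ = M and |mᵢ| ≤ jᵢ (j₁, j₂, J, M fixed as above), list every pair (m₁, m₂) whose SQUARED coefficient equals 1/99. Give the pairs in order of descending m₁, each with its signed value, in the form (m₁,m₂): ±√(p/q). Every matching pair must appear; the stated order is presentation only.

Admissible pairs with m₁+m₂ = M = -7/2: (-3,-1/2), (-2,-3/2), (-1,-5/2)
  (m₁,m₂)=(-1,-5/2): CG² = 50/99, CG = +√(50/99)
  (m₁,m₂)=(-2,-3/2): CG² = 1/99, CG = −√(1/99)   ← matches the target
  (m₁,m₂)=(-3,-1/2): CG² = 16/33, CG = −√(16/33)
Pairs with CG² = 1/99: (-2,-3/2): −√(1/99)

(-2,-3/2): −√(1/99)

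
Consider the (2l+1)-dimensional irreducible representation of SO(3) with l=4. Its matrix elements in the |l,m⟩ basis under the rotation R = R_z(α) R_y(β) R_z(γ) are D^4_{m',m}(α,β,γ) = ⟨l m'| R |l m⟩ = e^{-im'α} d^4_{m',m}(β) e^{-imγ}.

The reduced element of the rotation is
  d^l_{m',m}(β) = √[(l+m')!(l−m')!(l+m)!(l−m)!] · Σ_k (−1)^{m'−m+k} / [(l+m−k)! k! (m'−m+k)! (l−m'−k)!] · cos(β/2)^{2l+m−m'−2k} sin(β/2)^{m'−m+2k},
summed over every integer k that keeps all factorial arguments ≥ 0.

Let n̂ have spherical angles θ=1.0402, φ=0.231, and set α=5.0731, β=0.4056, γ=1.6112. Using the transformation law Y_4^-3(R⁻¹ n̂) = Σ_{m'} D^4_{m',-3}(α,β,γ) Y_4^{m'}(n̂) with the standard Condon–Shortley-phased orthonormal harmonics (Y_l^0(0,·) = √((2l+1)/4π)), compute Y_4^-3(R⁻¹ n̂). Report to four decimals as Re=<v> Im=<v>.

Need the full column D^4_{m',-3} for m'=−4..4 at α=5.0731, β=0.4056, γ=1.6112.
cos(β/2)=0.979506, sin(β/2)=0.201413
d^4_{-4,-3}: single k=1 term ⇒ +0.492814;  D = +0.492803-0.003322i
d^4_{-3,-3}: k∈[0..1] ⇒ +0.847341 -0.250793 = +0.596548;  D = +0.214303+0.556726i
d^4_{-2,-3}: k∈[0..1] ⇒ -0.651932 +0.082696 = -0.569236;  D = +0.424877-0.378826i
d^4_{-1,-3}: k∈[0..1] ⇒ +0.284373 -0.020040 = +0.264333;  D = -0.234227-0.122514i
d^4_{0,-3}: k∈[0..1] ⇒ -0.087169 +0.003686 = -0.083483;  D = -0.010094+0.082871i
d^4_{1,-3}: k∈[0..1] ⇒ +0.020040 -0.000508 = +0.019532;  D = +0.018974-0.004633i
d^4_{2,-3}: k∈[0..1] ⇒ -0.003497 +0.000049 = -0.003447;  D = -0.001947-0.002845i
d^4_{3,-3}: k∈[0..1] ⇒ +0.000448 -0.000003 = +0.000446;  D = -0.000255+0.000365i
d^4_{4,-3}: single k=0 term ⇒ -0.000037;  D = +0.000036+0.000009i
Y_4^{m'}(θ=1.0402,φ=0.231) and Σ D·Y over m':
  (+0.4928-0.0033i)·(+0.1476-0.1954i)  (+0.2143+0.5567i)·(+0.3127-0.2596i)  (+0.4249-0.3788i)·(+0.1766-0.0879i)  (-0.2342-0.1225i)·(-0.2427+0.0571i)  (-0.0101+0.0829i)·(-0.2525+0.0000i)  (+0.0190-0.0046i)·(+0.2427+0.0571i)  (-0.0019-0.0028i)·(+0.1766+0.0879i)  (-0.0003+0.0004i)·(-0.3127-0.2596i)  (+0.0000+0.0000i)·(+0.1476+0.1954i)
Y_4^-3(R⁻¹ n̂) = +0.396687-0.087933i

Re=0.3967 Im=-0.0879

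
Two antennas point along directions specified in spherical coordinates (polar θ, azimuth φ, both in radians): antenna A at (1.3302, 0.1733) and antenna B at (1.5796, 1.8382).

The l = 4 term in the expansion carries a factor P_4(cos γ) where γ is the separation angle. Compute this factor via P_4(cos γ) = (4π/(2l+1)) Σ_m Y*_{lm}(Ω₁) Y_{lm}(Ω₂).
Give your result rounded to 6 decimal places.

0.342652

Addition theorem: P_4(cos γ) = (4π/9) Σ_m Y*_{lm}(Ω₁) Y_{lm}(Ω₂), m = −4…4:
  m=-4: Y*=+0.302841+0.251579i  Y=+0.212587-0.388048i  product +0.162005-0.064034i
  m=-3: Y*=+0.237113+0.135731i  Y=-0.007921-0.007659i  product -0.000839-0.002891i
  m=-2: Y*=-0.178817-0.064585i  Y=+0.287634-0.170393i  product -0.062439+0.011892i
  m=-1: Y*=-0.280662-0.049132i  Y=-0.003301-0.012048i  product +0.000334+0.003544i
  m=+0: Y*=+0.149103-0.000000i  Y=+0.317111+0.000000i  product +0.047282+0.000000i
  m=+1: Y*=+0.280662-0.049132i  Y=+0.003301-0.012048i  product +0.000334-0.003544i
  m=+2: Y*=-0.178817+0.064585i  Y=+0.287634+0.170393i  product -0.062439-0.011892i
  m=+3: Y*=-0.237113+0.135731i  Y=+0.007921-0.007659i  product -0.000839+0.002891i
  m=+4: Y*=+0.302841-0.251579i  Y=+0.212587+0.388048i  product +0.162005+0.064034i
Total Σ_m = +0.245407+0.000000i. Multiply by 1.396263: +0.342652+0.000000i. P_4(cos γ) = 0.342652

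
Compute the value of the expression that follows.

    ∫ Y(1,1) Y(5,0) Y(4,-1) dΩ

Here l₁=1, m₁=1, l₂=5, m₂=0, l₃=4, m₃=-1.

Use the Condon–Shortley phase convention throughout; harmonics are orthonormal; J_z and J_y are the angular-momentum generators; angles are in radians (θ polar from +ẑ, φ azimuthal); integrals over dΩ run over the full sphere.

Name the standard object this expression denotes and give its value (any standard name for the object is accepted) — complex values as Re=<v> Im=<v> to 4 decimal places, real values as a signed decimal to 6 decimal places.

This is a Gaunt coefficient — the integral of a triple product of spherical harmonics over the sphere.
m-sum 0 ✓  L=10 even ✓  4≤4≤6 ✓
Π(2lᵢ+1) = 3×11×9 = 297
triangle coeff Δ(1,5,4) = 1/495
Σ_t [1,1]: t=1:−1/576 = -1/576
(3j)²=5/99 [(1 5 4; 0 0 0)], sign=-1
Σ_t [0,0]: t=0:+1/1440 = 1/1440
(3j)²=2/99 [(1 5 4; 1 0 -1)], sign=-1
⇒ 4πI² = 10/33
I = (+1)√(10/33/(4π)) = 0.15528807

Gaunt coefficient, +0.155288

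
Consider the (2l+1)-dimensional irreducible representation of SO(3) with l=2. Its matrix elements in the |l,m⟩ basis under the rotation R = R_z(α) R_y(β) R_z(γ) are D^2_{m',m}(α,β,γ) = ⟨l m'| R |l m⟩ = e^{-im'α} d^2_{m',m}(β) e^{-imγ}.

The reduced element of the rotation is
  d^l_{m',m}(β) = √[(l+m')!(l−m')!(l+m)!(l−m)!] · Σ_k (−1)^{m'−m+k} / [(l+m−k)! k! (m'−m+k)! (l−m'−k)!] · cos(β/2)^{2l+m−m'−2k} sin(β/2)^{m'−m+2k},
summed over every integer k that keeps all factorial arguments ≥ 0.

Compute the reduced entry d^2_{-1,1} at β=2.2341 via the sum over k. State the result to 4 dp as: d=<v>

d=-0.1870

d^2_{-1,1}(β=2.2341) via the finite sum:
c=cos(2.234100/2)=0.438336, s=sin(2.234100/2)=0.898811; N=√[1·6·6·1]=6.000000
k: max(0,(1)−(-1))=2 … min(2+(1),2−(-1))=3
  k=2: (−1)^0·6.0000/(2)·0.4383^2·0.8988^2 = +0.465664
  k=3: (−1)^1·6.0000/(6)·0.4383^0·0.8988^4 = -0.652641
d^2_{-1,1}(2.2341) = +0.465664 -0.652641 = -0.186977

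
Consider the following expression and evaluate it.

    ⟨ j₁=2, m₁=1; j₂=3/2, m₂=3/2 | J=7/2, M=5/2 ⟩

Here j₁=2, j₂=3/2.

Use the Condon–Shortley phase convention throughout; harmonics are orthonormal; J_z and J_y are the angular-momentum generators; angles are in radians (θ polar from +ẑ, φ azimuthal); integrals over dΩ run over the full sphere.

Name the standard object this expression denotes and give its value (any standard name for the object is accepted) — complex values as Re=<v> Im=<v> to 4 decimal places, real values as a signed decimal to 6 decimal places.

Clebsch–Gordan coefficient, +√(4/7) ≈ +0.755929

This is a Clebsch–Gordan (vector-coupling) coefficient.
√[8·0!4!3!/8! · 3!1!3!0!6!1!] = √(5184/7)
  +(−1)^0/∏(0,0,1,3,3,0)! = 1/36  (running 1/36)
⟨..|..⟩ = √(5184/7)·(1/36) = +0.755929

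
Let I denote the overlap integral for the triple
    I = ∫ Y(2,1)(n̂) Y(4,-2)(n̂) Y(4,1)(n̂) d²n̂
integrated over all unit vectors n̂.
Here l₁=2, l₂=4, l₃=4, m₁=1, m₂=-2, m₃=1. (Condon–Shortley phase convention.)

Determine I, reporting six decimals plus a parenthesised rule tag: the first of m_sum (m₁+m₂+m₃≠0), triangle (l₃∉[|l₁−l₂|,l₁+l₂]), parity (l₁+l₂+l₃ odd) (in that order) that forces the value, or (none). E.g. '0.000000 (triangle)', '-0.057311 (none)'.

m-sum 0 ✓  L=10 even ✓  2≤4≤6 ✓
Π(2lᵢ+1) = 5×9×9 = 405
triangle coeff Δ(2,4,4) = 1/13860
Σ_t [0,2]: t=0:+1/192 t=1:−1/36 t=2:+1/192 = -5/288
(3j)²=20/693 [(2 4 4; 0 0 0)], sign=-1
Σ_t [0,1]: t=0:+1/96 t=1:−1/240 = 1/160
(3j)²=27/1540 [(2 4 4; 1 -2 1)], sign=-1
⇒ 4πI² = 1215/5929
I = (+1)√(1215/5929/(4π)) = 0.12770047
No selection rule forces the value: the integral is nonzero (none).

0.127700 (none)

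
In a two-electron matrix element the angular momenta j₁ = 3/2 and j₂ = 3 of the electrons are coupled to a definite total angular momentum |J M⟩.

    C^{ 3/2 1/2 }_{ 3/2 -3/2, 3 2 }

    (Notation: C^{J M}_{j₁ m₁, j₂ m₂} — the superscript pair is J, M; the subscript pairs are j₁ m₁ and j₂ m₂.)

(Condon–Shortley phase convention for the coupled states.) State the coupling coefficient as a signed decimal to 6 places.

−√(2/7) = -0.534522

√[4·3!0!3!/7! · 0!3!5!1!2!1!] = √(288/7)
  +(−1)^3/∏(3,0,0,2,0,1)! = -1/12  (running -1/12)
⟨..|..⟩ = √(288/7)·(-1/12) = -0.534522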